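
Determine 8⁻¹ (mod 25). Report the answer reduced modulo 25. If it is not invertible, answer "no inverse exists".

Apply the Euclidean algorithm to 25 and 8:
25 = 3·8 + 1
8 = 8·1 + 0
The gcd is 1. Working backward:
1 = 25 − 3·8
Hence 8⁻¹ ≡ -3 ≡ 22 (mod 25).

22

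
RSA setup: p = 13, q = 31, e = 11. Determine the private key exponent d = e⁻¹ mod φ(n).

φ(n) = (p−1)(q−1) = 12·30 = 360.
Need d with 11·d ≡ 1 (mod 360). Apply the extended Euclidean algorithm:
360 = 32×11 + 8
11 = 1×8 + 3
8 = 2×3 + 2
3 = 1×2 + 1
2 = 2×1 + 0
Back-substitute:
1 = 3 − 2
1 = −8 + 3·3
1 = 3·11 − 4·8
1 = −4·360 + 131·11
So 11·131 ≡ 1 (mod 360), hence d = 131.

131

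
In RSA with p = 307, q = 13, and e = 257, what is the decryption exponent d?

2729

φ(n) = (p−1)(q−1) = 306·12 = 3672.
Need d with 257·d ≡ 1 (mod 3672). Apply the extended Euclidean algorithm:
3672 = 14×257 + 74
257 = 3×74 + 35
74 = 2×35 + 4
35 = 8×4 + 3
4 = 1×3 + 1
3 = 3×1 + 0
Back-substitute:
1 = 4 − 3
1 = −35 + 9·4
1 = 9·74 − 19·35
1 = −19·257 + 66·74
1 = 66·3672 − 943·257
So 257·(-943) ≡ 1 (mod 3672), hence d ≡ -943 ≡ 2729 (mod 3672).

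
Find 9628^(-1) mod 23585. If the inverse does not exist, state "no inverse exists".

Extended Euclidean algorithm:
23585 = 2*9628 + 4329
9628 = 2*4329 + 970
4329 = 4*970 + 449
970 = 2*449 + 72
449 = 6*72 + 17
72 = 4*17 + 4
17 = 4*4 + 1
4 = 4*1 + 0
The gcd is 1. Working backward:
1 = 17 − 4·4
1 = −4·72 + 17·17
1 = 17·449 − 106·72
1 = −106·970 + 229·449
1 = 229·4329 − 1022·970
1 = −1022·9628 + 2273·4329
1 = 2273·23585 − 5568·9628
Hence 9628⁻¹ ≡ -5568 ≡ 18017 (mod 23585).

18017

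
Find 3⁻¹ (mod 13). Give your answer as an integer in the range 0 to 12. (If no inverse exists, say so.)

gcd(13, 3) by repeated division:
13 = 4·3 + 1
3 = 3·1 + 0
The gcd is 1. Working backward:
1 = 13 − 4·3
Thus 3·(-4) ≡ 1 (mod 13); reducing, -4 mod 13 = 9.

9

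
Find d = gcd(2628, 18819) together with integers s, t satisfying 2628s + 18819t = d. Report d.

9

Repeated division:
18819 = 7*2628 + 423
2628 = 6*423 + 90
423 = 4*90 + 63
90 = 1*63 + 27
63 = 2*27 + 9
27 = 3*9 + 0
gcd(2628, 18819) = 9.
Express as a combination:
9 = 63 − 2·27
9 = −2·90 + 3·63
9 = 3·423 − 14·90
9 = −14·2628 + 87·423
9 = 87·18819 − 623·2628
So 9 = (87)·18819 + (-623)·2628.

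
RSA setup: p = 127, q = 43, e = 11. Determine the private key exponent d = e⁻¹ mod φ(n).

φ(n) = (p−1)(q−1) = 126·42 = 5292.
Need d with 11·d ≡ 1 (mod 5292). Apply the extended Euclidean algorithm:
5292 = 481·11 + 1
11 = 11·1 + 0
Back-substitute:
1 = 5292 − 481·11
So 11·(-481) ≡ 1 (mod 5292), hence d ≡ -481 ≡ 4811 (mod 5292).

4811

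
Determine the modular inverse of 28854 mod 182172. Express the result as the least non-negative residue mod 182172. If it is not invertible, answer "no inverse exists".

no inverse exists

Euclidean algorithm on 182172, 28854:
182172 = 6×28854 + 9048
28854 = 3×9048 + 1710
9048 = 5×1710 + 498
1710 = 3×498 + 216
498 = 2×216 + 66
216 = 3×66 + 18
66 = 3×18 + 12
18 = 1×12 + 6
12 = 2×6 + 0
The gcd is 6, not 1, hence no inverse exists.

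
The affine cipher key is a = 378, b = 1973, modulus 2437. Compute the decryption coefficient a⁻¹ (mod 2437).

Apply the Euclidean algorithm to 2437 and 378:
2437 = 6×378 + 169
378 = 2×169 + 40
169 = 4×40 + 9
40 = 4×9 + 4
9 = 2×4 + 1
4 = 4×1 + 0
The gcd is 1. Working backward:
1 = 9 − 2·4
1 = −2·40 + 9·9
1 = 9·169 − 38·40
1 = −38·378 + 85·169
1 = 85·2437 − 548·378
Hence 378⁻¹ ≡ -548 ≡ 1889 (mod 2437).

1889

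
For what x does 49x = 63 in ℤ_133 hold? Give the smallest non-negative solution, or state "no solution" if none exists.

First find gcd(49, 133):
133 = 2×49 + 35
49 = 1×35 + 14
35 = 2×14 + 7
14 = 2×7 + 0
gcd = 7 and 7 | 63, so solutions exist. Divide through by 7: 7x ≡ 9 (mod 19).
Now find 7⁻¹ mod 19:
19 = 2·7 + 5
7 = 1·5 + 2
5 = 2·2 + 1
2 = 2·1 + 0
Back-substitute:
1 = 5 − 2·2
1 = −2·7 + 3·5
1 = 3·19 − 8·7
So 7·(-8) ≡ 1 (mod 19), i.e. 7⁻¹ ≡ 11.
Then x ≡ 11·9 ≡ 4 (mod 19); the smallest non-negative solution is x = 4.

4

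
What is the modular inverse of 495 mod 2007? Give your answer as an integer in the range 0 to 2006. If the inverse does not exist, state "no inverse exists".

no inverse exists

Euclidean algorithm on 2007, 495:
2007 = 4×495 + 27
495 = 18×27 + 9
27 = 3×9 + 0
The gcd is 9, not 1, hence no inverse exists.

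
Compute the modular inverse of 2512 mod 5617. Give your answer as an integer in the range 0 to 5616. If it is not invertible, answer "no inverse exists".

4935

Extended Euclidean algorithm:
5617 = 2*2512 + 593
2512 = 4*593 + 140
593 = 4*140 + 33
140 = 4*33 + 8
33 = 4*8 + 1
8 = 8*1 + 0
gcd = 1, so the inverse exists. Back-substitute:
1 = 33 − 4·8
1 = −4·140 + 17·33
1 = 17·593 − 72·140
1 = −72·2512 + 305·593
1 = 305·5617 − 682·2512
Hence 2512⁻¹ ≡ -682 ≡ 4935 (mod 5617).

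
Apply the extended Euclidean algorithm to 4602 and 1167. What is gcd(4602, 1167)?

3

Repeated division:
4602 = 3·1167 + 1101
1167 = 1·1101 + 66
1101 = 16·66 + 45
66 = 1·45 + 21
45 = 2·21 + 3
21 = 7·3 + 0
gcd(4602, 1167) = 3.
Back-substituting:
3 = 45 − 2·21
3 = −2·66 + 3·45
3 = 3·1101 − 50·66
3 = −50·1167 + 53·1101
3 = 53·4602 − 209·1167
So 3 = (53)·4602 + (-209)·1167.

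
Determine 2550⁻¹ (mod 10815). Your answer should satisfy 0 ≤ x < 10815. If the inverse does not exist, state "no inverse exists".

Euclidean algorithm on 10815, 2550:
10815 = 4*2550 + 615
2550 = 4*615 + 90
615 = 6*90 + 75
90 = 1*75 + 15
75 = 5*15 + 0
Since gcd = 15 > 1, 2550 is not a unit mod 10815.

no inverse exists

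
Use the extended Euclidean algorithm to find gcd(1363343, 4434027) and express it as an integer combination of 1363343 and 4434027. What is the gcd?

Euclidean algorithm:
4434027 = 3*1363343 + 343998
1363343 = 3*343998 + 331349
343998 = 1*331349 + 12649
331349 = 26*12649 + 2475
12649 = 5*2475 + 274
2475 = 9*274 + 9
274 = 30*9 + 4
9 = 2*4 + 1
4 = 4*1 + 0
gcd(1363343, 4434027) = 1.
Express as a combination:
1 = 9 − 2·4
1 = −2·274 + 61·9
1 = 61·2475 − 551·274
1 = −551·12649 + 2816·2475
1 = 2816·331349 − 73767·12649
1 = −73767·343998 + 76583·331349
1 = 76583·1363343 − 303516·343998
1 = −303516·4434027 + 987131·1363343
So 1 = (-303516)·4434027 + (987131)·1363343.

1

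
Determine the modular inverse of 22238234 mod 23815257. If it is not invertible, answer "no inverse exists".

gcd(23815257, 22238234) by repeated division:
23815257 = 1·22238234 + 1577023
22238234 = 14·1577023 + 159912
1577023 = 9·159912 + 137815
159912 = 1·137815 + 22097
137815 = 6·22097 + 5233
22097 = 4·5233 + 1165
5233 = 4·1165 + 573
1165 = 2·573 + 19
573 = 30·19 + 3
19 = 6·3 + 1
3 = 3·1 + 0
The gcd is 1. Working backward:
1 = 19 − 6·3
1 = −6·573 + 181·19
1 = 181·1165 − 368·573
1 = −368·5233 + 1653·1165
1 = 1653·22097 − 6980·5233
1 = −6980·137815 + 43533·22097
1 = 43533·159912 − 50513·137815
1 = −50513·1577023 + 498150·159912
1 = 498150·22238234 − 7024613·1577023
1 = −7024613·23815257 + 7522763·22238234
So 22238234·7522763 ≡ 1 (mod 23815257).

7522763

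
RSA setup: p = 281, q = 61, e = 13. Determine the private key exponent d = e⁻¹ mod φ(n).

3877

φ(n) = (p−1)(q−1) = 280·60 = 16800.
Need d with 13·d ≡ 1 (mod 16800). Apply the extended Euclidean algorithm:
16800 = 1292×13 + 4
13 = 3×4 + 1
4 = 4×1 + 0
Back-substitute:
1 = 13 − 3·4
1 = −3·16800 + 3877·13
So 13·3877 ≡ 1 (mod 16800), hence d = 3877.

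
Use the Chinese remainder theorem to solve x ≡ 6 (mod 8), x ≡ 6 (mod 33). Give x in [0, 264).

Write x = 6 + 8·k. Then 8·k ≡ 6 − 6 ≡ 0 (mod 33).
Need 8⁻¹ mod 33. Extended Euclid on (33, 8):
33 = 4*8 + 1
8 = 8*1 + 0
Back-substitute:
1 = 33 − 4·8
8⁻¹ ≡ 29 (mod 33), so k ≡ 29·0 ≡ 0 (mod 33).
x = 6 + 8·0 = 6.

6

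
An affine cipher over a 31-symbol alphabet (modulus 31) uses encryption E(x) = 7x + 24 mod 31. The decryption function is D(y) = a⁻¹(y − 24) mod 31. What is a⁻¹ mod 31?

9

Run Euclid on (31, 7):
31 = 4*7 + 3
7 = 2*3 + 1
3 = 3*1 + 0
Since gcd(7, 31) = 1, back-substitute to write 1 as a combination:
1 = 7 − 2·3
1 = −2·31 + 9·7
So 7·9 ≡ 1 (mod 31).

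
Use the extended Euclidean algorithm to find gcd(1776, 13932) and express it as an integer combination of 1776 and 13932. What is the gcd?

Apply Euclid's algorithm to 13932 and 1776:
13932 = 7*1776 + 1500
1776 = 1*1500 + 276
1500 = 5*276 + 120
276 = 2*120 + 36
120 = 3*36 + 12
36 = 3*12 + 0
gcd(1776, 13932) = 12.
Express as a combination:
12 = 120 − 3·36
12 = −3·276 + 7·120
12 = 7·1500 − 38·276
12 = −38·1776 + 45·1500
12 = 45·13932 − 353·1776
So 12 = (45)·13932 + (-353)·1776.

12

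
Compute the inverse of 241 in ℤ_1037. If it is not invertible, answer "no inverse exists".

Extended Euclidean algorithm:
1037 = 4*241 + 73
241 = 3*73 + 22
73 = 3*22 + 7
22 = 3*7 + 1
7 = 7*1 + 0
Since gcd(241, 1037) = 1, back-substitute to write 1 as a combination:
1 = 22 − 3·7
1 = −3·73 + 10·22
1 = 10·241 − 33·73
1 = −33·1037 + 142·241
So 241·142 ≡ 1 (mod 1037).

142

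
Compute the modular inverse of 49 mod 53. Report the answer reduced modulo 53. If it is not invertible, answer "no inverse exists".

Run Euclid on (53, 49):
53 = 1*49 + 4
49 = 12*4 + 1
4 = 4*1 + 0
gcd = 1, so the inverse exists. Back-substitute:
1 = 49 − 12·4
1 = −12·53 + 13·49
So 49·13 ≡ 1 (mod 53).

13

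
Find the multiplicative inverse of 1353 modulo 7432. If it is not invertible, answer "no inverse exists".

Apply the Euclidean algorithm to 7432 and 1353:
7432 = 5·1353 + 667
1353 = 2·667 + 19
667 = 35·19 + 2
19 = 9·2 + 1
2 = 2·1 + 0
The gcd is 1. Working backward:
1 = 19 − 9·2
1 = −9·667 + 316·19
1 = 316·1353 − 641·667
1 = −641·7432 + 3521·1353
So 1353·3521 ≡ 1 (mod 7432).

3521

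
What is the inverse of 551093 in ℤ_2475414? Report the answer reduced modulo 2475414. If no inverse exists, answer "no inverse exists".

gcd(2475414, 551093) by repeated division:
2475414 = 4*551093 + 271042
551093 = 2*271042 + 9009
271042 = 30*9009 + 772
9009 = 11*772 + 517
772 = 1*517 + 255
517 = 2*255 + 7
255 = 36*7 + 3
7 = 2*3 + 1
3 = 3*1 + 0
gcd = 1, so the inverse exists. Back-substitute:
1 = 7 − 2·3
1 = −2·255 + 73·7
1 = 73·517 − 148·255
1 = −148·772 + 221·517
1 = 221·9009 − 2579·772
1 = −2579·271042 + 77591·9009
1 = 77591·551093 − 157761·271042
1 = −157761·2475414 + 708635·551093
So 551093·708635 ≡ 1 (mod 2475414).

708635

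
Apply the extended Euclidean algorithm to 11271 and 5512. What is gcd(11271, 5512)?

13

Repeated division:
11271 = 2·5512 + 247
5512 = 22·247 + 78
247 = 3·78 + 13
78 = 6·13 + 0
gcd(11271, 5512) = 13.
Back-substituting:
13 = 247 − 3·78
13 = −3·5512 + 67·247
13 = 67·11271 − 137·5512
So 13 = (67)·11271 + (-137)·5512.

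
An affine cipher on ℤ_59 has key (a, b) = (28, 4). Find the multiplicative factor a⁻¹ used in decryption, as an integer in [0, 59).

Apply the Euclidean algorithm to 59 and 28:
59 = 2·28 + 3
28 = 9·3 + 1
3 = 3·1 + 0
The gcd is 1. Working backward:
1 = 28 − 9·3
1 = −9·59 + 19·28
So 28·19 ≡ 1 (mod 59).

19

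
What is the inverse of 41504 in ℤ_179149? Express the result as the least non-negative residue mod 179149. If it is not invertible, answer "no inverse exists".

42383

Run Euclid on (179149, 41504):
179149 = 4×41504 + 13133
41504 = 3×13133 + 2105
13133 = 6×2105 + 503
2105 = 4×503 + 93
503 = 5×93 + 38
93 = 2×38 + 17
38 = 2×17 + 4
17 = 4×4 + 1
4 = 4×1 + 0
The gcd is 1. Working backward:
1 = 17 − 4·4
1 = −4·38 + 9·17
1 = 9·93 − 22·38
1 = −22·503 + 119·93
1 = 119·2105 − 498·503
1 = −498·13133 + 3107·2105
1 = 3107·41504 − 9819·13133
1 = −9819·179149 + 42383·41504
So 41504·42383 ≡ 1 (mod 179149).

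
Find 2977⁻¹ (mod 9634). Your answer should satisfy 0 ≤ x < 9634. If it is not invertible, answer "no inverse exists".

1343

Apply the Euclidean algorithm to 9634 and 2977:
9634 = 3*2977 + 703
2977 = 4*703 + 165
703 = 4*165 + 43
165 = 3*43 + 36
43 = 1*36 + 7
36 = 5*7 + 1
7 = 7*1 + 0
Since gcd(2977, 9634) = 1, back-substitute to write 1 as a combination:
1 = 36 − 5·7
1 = −5·43 + 6·36
1 = 6·165 − 23·43
1 = −23·703 + 98·165
1 = 98·2977 − 415·703
1 = −415·9634 + 1343·2977
So 2977·1343 ≡ 1 (mod 9634).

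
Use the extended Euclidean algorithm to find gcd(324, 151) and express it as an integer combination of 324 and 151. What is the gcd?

1

Apply Euclid's algorithm to 324 and 151:
324 = 2·151 + 22
151 = 6·22 + 19
22 = 1·19 + 3
19 = 6·3 + 1
3 = 3·1 + 0
gcd(324, 151) = 1.
Express as a combination:
1 = 19 − 6·3
1 = −6·22 + 7·19
1 = 7·151 − 48·22
1 = −48·324 + 103·151
So 1 = (-48)·324 + (103)·151.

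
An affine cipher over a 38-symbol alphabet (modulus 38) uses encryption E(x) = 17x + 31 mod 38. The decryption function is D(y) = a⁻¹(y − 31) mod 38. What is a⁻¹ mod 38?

9

gcd(38, 17) by repeated division:
38 = 2·17 + 4
17 = 4·4 + 1
4 = 4·1 + 0
gcd = 1, so the inverse exists. Back-substitute:
1 = 17 − 4·4
1 = −4·38 + 9·17
So 17·9 ≡ 1 (mod 38).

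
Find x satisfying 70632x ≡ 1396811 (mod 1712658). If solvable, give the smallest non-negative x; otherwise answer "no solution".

no solution

gcd(70632, 1712658):
1712658 = 24·70632 + 17490
70632 = 4·17490 + 672
17490 = 26·672 + 18
672 = 37·18 + 6
18 = 3·6 + 0
gcd = 6, but 6 ∤ 1396811, so the congruence has no solution.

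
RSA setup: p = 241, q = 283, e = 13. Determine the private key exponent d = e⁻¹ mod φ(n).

31237

φ(n) = (p−1)(q−1) = 240·282 = 67680.
Need d with 13·d ≡ 1 (mod 67680). Apply the extended Euclidean algorithm:
67680 = 5206*13 + 2
13 = 6*2 + 1
2 = 2*1 + 0
Back-substitute:
1 = 13 − 6·2
1 = −6·67680 + 31237·13
So 13·31237 ≡ 1 (mod 67680), hence d = 31237.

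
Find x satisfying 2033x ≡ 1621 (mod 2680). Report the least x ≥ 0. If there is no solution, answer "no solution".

First find gcd(2033, 2680):
2680 = 1*2033 + 647
2033 = 3*647 + 92
647 = 7*92 + 3
92 = 30*3 + 2
3 = 1*2 + 1
2 = 2*1 + 0
gcd = 1, so a unique solution mod 2680 exists.
Back-substitute for the Bézout coefficients:
1 = 3 − 2
1 = −92 + 31·3
1 = 31·647 − 218·92
1 = −218·2033 + 685·647
1 = 685·2680 − 903·2033
So 2033·(-903) ≡ 1 (mod 2680), giving 2033⁻¹ ≡ 1777.
x ≡ 2033⁻¹·1621 ≡ 1777·1621 ≡ 2197 (mod 2680).

2197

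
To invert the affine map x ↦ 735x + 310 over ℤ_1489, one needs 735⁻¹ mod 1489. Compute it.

Run Euclid on (1489, 735):
1489 = 2·735 + 19
735 = 38·19 + 13
19 = 1·13 + 6
13 = 2·6 + 1
6 = 6·1 + 0
Since gcd(735, 1489) = 1, back-substitute to write 1 as a combination:
1 = 13 − 2·6
1 = −2·19 + 3·13
1 = 3·735 − 116·19
1 = −116·1489 + 235·735
So 735·235 ≡ 1 (mod 1489).

235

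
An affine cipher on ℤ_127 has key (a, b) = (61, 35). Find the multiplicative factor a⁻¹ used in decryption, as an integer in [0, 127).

gcd(127, 61) by repeated division:
127 = 2*61 + 5
61 = 12*5 + 1
5 = 5*1 + 0
Since gcd(61, 127) = 1, back-substitute to write 1 as a combination:
1 = 61 − 12·5
1 = −12·127 + 25·61
So 61·25 ≡ 1 (mod 127).

25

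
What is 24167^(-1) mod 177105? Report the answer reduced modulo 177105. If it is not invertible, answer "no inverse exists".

41933

Apply the Euclidean algorithm to 177105 and 24167:
177105 = 7·24167 + 7936
24167 = 3·7936 + 359
7936 = 22·359 + 38
359 = 9·38 + 17
38 = 2·17 + 4
17 = 4·4 + 1
4 = 4·1 + 0
Since gcd(24167, 177105) = 1, back-substitute to write 1 as a combination:
1 = 17 − 4·4
1 = −4·38 + 9·17
1 = 9·359 − 85·38
1 = −85·7936 + 1879·359
1 = 1879·24167 − 5722·7936
1 = −5722·177105 + 41933·24167
So 24167·41933 ≡ 1 (mod 177105).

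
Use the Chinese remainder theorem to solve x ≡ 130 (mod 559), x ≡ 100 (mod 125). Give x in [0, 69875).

Write x = 130 + 559·k. Then 559·k ≡ 100 − 130 ≡ 95 (mod 125).
Need 559⁻¹ mod 125. Extended Euclid on (125, 59):
125 = 2·59 + 7
59 = 8·7 + 3
7 = 2·3 + 1
3 = 3·1 + 0
Back-substitute:
1 = 7 − 2·3
1 = −2·59 + 17·7
1 = 17·125 − 36·59
559⁻¹ ≡ 89 (mod 125), so k ≡ 89·95 ≡ 80 (mod 125).
x = 130 + 559·80 = 44850.

44850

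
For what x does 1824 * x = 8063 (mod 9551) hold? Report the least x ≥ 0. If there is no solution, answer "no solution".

First find gcd(1824, 9551):
9551 = 5×1824 + 431
1824 = 4×431 + 100
431 = 4×100 + 31
100 = 3×31 + 7
31 = 4×7 + 3
7 = 2×3 + 1
3 = 3×1 + 0
gcd = 1, so a unique solution mod 9551 exists.
Back-substitute for the Bézout coefficients:
1 = 7 − 2·3
1 = −2·31 + 9·7
1 = 9·100 − 29·31
1 = −29·431 + 125·100
1 = 125·1824 − 529·431
1 = −529·9551 + 2770·1824
So 1824·(2770) ≡ 1 (mod 9551), giving 1824⁻¹ ≡ 2770.
x ≡ 1824⁻¹·8063 ≡ 2770·8063 ≡ 4272 (mod 9551).

4272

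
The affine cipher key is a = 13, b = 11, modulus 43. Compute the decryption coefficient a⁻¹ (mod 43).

10

Apply the Euclidean algorithm to 43 and 13:
43 = 3·13 + 4
13 = 3·4 + 1
4 = 4·1 + 0
The gcd is 1. Working backward:
1 = 13 − 3·4
1 = −3·43 + 10·13
So 13·10 ≡ 1 (mod 43).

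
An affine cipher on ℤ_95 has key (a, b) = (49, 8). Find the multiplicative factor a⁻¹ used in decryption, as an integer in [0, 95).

64

gcd(95, 49) by repeated division:
95 = 1×49 + 46
49 = 1×46 + 3
46 = 15×3 + 1
3 = 3×1 + 0
Since gcd(49, 95) = 1, back-substitute to write 1 as a combination:
1 = 46 − 15·3
1 = −15·49 + 16·46
1 = 16·95 − 31·49
Hence 49⁻¹ ≡ -31 ≡ 64 (mod 95).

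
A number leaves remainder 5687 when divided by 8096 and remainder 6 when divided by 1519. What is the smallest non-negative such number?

Write x = 5687 + 8096·k. Then 8096·k ≡ 6 − 5687 ≡ 395 (mod 1519).
Need 8096⁻¹ mod 1519. Extended Euclid on (1519, 501):
1519 = 3·501 + 16
501 = 31·16 + 5
16 = 3·5 + 1
5 = 5·1 + 0
Back-substitute:
1 = 16 − 3·5
1 = −3·501 + 94·16
1 = 94·1519 − 285·501
8096⁻¹ ≡ 1234 (mod 1519), so k ≡ 1234·395 ≡ 1350 (mod 1519).
x = 5687 + 8096·1350 = 10935287.

10935287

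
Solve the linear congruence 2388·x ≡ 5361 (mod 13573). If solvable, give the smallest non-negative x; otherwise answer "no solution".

12501

First find gcd(2388, 13573):
13573 = 5*2388 + 1633
2388 = 1*1633 + 755
1633 = 2*755 + 123
755 = 6*123 + 17
123 = 7*17 + 4
17 = 4*4 + 1
4 = 4*1 + 0
gcd = 1, so a unique solution mod 13573 exists.
Back-substitute for the Bézout coefficients:
1 = 17 − 4·4
1 = −4·123 + 29·17
1 = 29·755 − 178·123
1 = −178·1633 + 385·755
1 = 385·2388 − 563·1633
1 = −563·13573 + 3200·2388
So 2388·(3200) ≡ 1 (mod 13573), giving 2388⁻¹ ≡ 3200.
x ≡ 2388⁻¹·5361 ≡ 3200·5361 ≡ 12501 (mod 13573).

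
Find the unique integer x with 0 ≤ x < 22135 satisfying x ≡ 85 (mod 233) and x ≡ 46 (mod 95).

16861

Write x = 85 + 233·k. Then 233·k ≡ 46 − 85 ≡ 56 (mod 95).
Need 233⁻¹ mod 95. Extended Euclid on (95, 43):
95 = 2×43 + 9
43 = 4×9 + 7
9 = 1×7 + 2
7 = 3×2 + 1
2 = 2×1 + 0
Back-substitute:
1 = 7 − 3·2
1 = −3·9 + 4·7
1 = 4·43 − 19·9
1 = −19·95 + 42·43
233⁻¹ ≡ 42 (mod 95), so k ≡ 42·56 ≡ 72 (mod 95).
x = 85 + 233·72 = 16861.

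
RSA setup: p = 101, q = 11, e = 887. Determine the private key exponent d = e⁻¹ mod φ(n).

823

φ(n) = (p−1)(q−1) = 100·10 = 1000.
Need d with 887·d ≡ 1 (mod 1000). Apply the extended Euclidean algorithm:
1000 = 1*887 + 113
887 = 7*113 + 96
113 = 1*96 + 17
96 = 5*17 + 11
17 = 1*11 + 6
11 = 1*6 + 5
6 = 1*5 + 1
5 = 5*1 + 0
Back-substitute:
1 = 6 − 5
1 = −11 + 2·6
1 = 2·17 − 3·11
1 = −3·96 + 17·17
1 = 17·113 − 20·96
1 = −20·887 + 157·113
1 = 157·1000 − 177·887
So 887·(-177) ≡ 1 (mod 1000), hence d ≡ -177 ≡ 823 (mod 1000).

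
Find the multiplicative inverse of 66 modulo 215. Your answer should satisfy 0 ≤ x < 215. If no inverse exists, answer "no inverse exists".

101

Run Euclid on (215, 66):
215 = 3×66 + 17
66 = 3×17 + 15
17 = 1×15 + 2
15 = 7×2 + 1
2 = 2×1 + 0
gcd = 1, so the inverse exists. Back-substitute:
1 = 15 − 7·2
1 = −7·17 + 8·15
1 = 8·66 − 31·17
1 = −31·215 + 101·66
So 66·101 ≡ 1 (mod 215).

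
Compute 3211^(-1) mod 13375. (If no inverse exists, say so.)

Run Euclid on (13375, 3211):
13375 = 4·3211 + 531
3211 = 6·531 + 25
531 = 21·25 + 6
25 = 4·6 + 1
6 = 6·1 + 0
Since gcd(3211, 13375) = 1, back-substitute to write 1 as a combination:
1 = 25 − 4·6
1 = −4·531 + 85·25
1 = 85·3211 − 514·531
1 = −514·13375 + 2141·3211
So 3211·2141 ≡ 1 (mod 13375).

2141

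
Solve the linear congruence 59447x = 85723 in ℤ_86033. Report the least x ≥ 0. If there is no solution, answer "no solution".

1508

First find gcd(59447, 86033):
86033 = 1·59447 + 26586
59447 = 2·26586 + 6275
26586 = 4·6275 + 1486
6275 = 4·1486 + 331
1486 = 4·331 + 162
331 = 2·162 + 7
162 = 23·7 + 1
7 = 7·1 + 0
gcd = 1, so a unique solution mod 86033 exists.
Back-substitute for the Bézout coefficients:
1 = 162 − 23·7
1 = −23·331 + 47·162
1 = 47·1486 − 211·331
1 = −211·6275 + 891·1486
1 = 891·26586 − 3775·6275
1 = −3775·59447 + 8441·26586
1 = 8441·86033 − 12216·59447
So 59447·(-12216) ≡ 1 (mod 86033), giving 59447⁻¹ ≡ 73817.
x ≡ 59447⁻¹·85723 ≡ 73817·85723 ≡ 1508 (mod 86033).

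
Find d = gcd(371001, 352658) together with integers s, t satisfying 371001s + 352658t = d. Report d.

Repeated division:
371001 = 1*352658 + 18343
352658 = 19*18343 + 4141
18343 = 4*4141 + 1779
4141 = 2*1779 + 583
1779 = 3*583 + 30
583 = 19*30 + 13
30 = 2*13 + 4
13 = 3*4 + 1
4 = 4*1 + 0
gcd(371001, 352658) = 1.
Working backward:
1 = 13 − 3·4
1 = −3·30 + 7·13
1 = 7·583 − 136·30
1 = −136·1779 + 415·583
1 = 415·4141 − 966·1779
1 = −966·18343 + 4279·4141
1 = 4279·352658 − 82267·18343
1 = −82267·371001 + 86546·352658
So 1 = (-82267)·371001 + (86546)·352658.

1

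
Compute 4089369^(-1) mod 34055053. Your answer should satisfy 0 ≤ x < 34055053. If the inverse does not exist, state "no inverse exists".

Run Euclid on (34055053, 4089369):
34055053 = 8·4089369 + 1340101
4089369 = 3·1340101 + 69066
1340101 = 19·69066 + 27847
69066 = 2·27847 + 13372
27847 = 2·13372 + 1103
13372 = 12·1103 + 136
1103 = 8·136 + 15
136 = 9·15 + 1
15 = 15·1 + 0
The gcd is 1. Working backward:
1 = 136 − 9·15
1 = −9·1103 + 73·136
1 = 73·13372 − 885·1103
1 = −885·27847 + 1843·13372
1 = 1843·69066 − 4571·27847
1 = −4571·1340101 + 88692·69066
1 = 88692·4089369 − 270647·1340101
1 = −270647·34055053 + 2253868·4089369
So 4089369·2253868 ≡ 1 (mod 34055053).

2253868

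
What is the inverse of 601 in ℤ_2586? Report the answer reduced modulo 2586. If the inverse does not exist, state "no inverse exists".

gcd(2586, 601) by repeated division:
2586 = 4·601 + 182
601 = 3·182 + 55
182 = 3·55 + 17
55 = 3·17 + 4
17 = 4·4 + 1
4 = 4·1 + 0
gcd = 1, so the inverse exists. Back-substitute:
1 = 17 − 4·4
1 = −4·55 + 13·17
1 = 13·182 − 43·55
1 = −43·601 + 142·182
1 = 142·2586 − 611·601
Hence 601⁻¹ ≡ -611 ≡ 1975 (mod 2586).

1975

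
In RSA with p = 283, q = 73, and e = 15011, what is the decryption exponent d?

7883

φ(n) = (p−1)(q−1) = 282·72 = 20304.
Need d with 15011·d ≡ 1 (mod 20304). Apply the extended Euclidean algorithm:
20304 = 1·15011 + 5293
15011 = 2·5293 + 4425
5293 = 1·4425 + 868
4425 = 5·868 + 85
868 = 10·85 + 18
85 = 4·18 + 13
18 = 1·13 + 5
13 = 2·5 + 3
5 = 1·3 + 2
3 = 1·2 + 1
2 = 2·1 + 0
Back-substitute:
1 = 3 − 2
1 = −5 + 2·3
1 = 2·13 − 5·5
1 = −5·18 + 7·13
1 = 7·85 − 33·18
1 = −33·868 + 337·85
1 = 337·4425 − 1718·868
1 = −1718·5293 + 2055·4425
1 = 2055·15011 − 5828·5293
1 = −5828·20304 + 7883·15011
So 15011·7883 ≡ 1 (mod 20304), hence d = 7883.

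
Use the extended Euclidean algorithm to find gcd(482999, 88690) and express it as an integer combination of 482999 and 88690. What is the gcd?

1

Euclidean algorithm:
482999 = 5·88690 + 39549
88690 = 2·39549 + 9592
39549 = 4·9592 + 1181
9592 = 8·1181 + 144
1181 = 8·144 + 29
144 = 4·29 + 28
29 = 1·28 + 1
28 = 28·1 + 0
gcd(482999, 88690) = 1.
Express as a combination:
1 = 29 − 28
1 = −144 + 5·29
1 = 5·1181 − 41·144
1 = −41·9592 + 333·1181
1 = 333·39549 − 1373·9592
1 = −1373·88690 + 3079·39549
1 = 3079·482999 − 16768·88690
So 1 = (3079)·482999 + (-16768)·88690.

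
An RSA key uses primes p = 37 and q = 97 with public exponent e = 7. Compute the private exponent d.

1975

φ(n) = (p−1)(q−1) = 36·96 = 3456.
Need d with 7·d ≡ 1 (mod 3456). Apply the extended Euclidean algorithm:
3456 = 493·7 + 5
7 = 1·5 + 2
5 = 2·2 + 1
2 = 2·1 + 0
Back-substitute:
1 = 5 − 2·2
1 = −2·7 + 3·5
1 = 3·3456 − 1481·7
So 7·(-1481) ≡ 1 (mod 3456), hence d ≡ -1481 ≡ 1975 (mod 3456).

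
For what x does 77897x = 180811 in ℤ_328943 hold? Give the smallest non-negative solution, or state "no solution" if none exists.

First find gcd(77897, 328943):
328943 = 4*77897 + 17355
77897 = 4*17355 + 8477
17355 = 2*8477 + 401
8477 = 21*401 + 56
401 = 7*56 + 9
56 = 6*9 + 2
9 = 4*2 + 1
2 = 2*1 + 0
gcd = 1, so a unique solution mod 328943 exists.
Back-substitute for the Bézout coefficients:
1 = 9 − 4·2
1 = −4·56 + 25·9
1 = 25·401 − 179·56
1 = −179·8477 + 3784·401
1 = 3784·17355 − 7747·8477
1 = −7747·77897 + 34772·17355
1 = 34772·328943 − 146835·77897
So 77897·(-146835) ≡ 1 (mod 328943), giving 77897⁻¹ ≡ 182108.
x ≡ 77897⁻¹·180811 ≡ 182108·180811 ≡ 264231 (mod 328943).

264231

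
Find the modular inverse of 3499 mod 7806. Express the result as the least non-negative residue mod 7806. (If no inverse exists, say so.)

gcd(7806, 3499) by repeated division:
7806 = 2×3499 + 808
3499 = 4×808 + 267
808 = 3×267 + 7
267 = 38×7 + 1
7 = 7×1 + 0
Since gcd(3499, 7806) = 1, back-substitute to write 1 as a combination:
1 = 267 − 38·7
1 = −38·808 + 115·267
1 = 115·3499 − 498·808
1 = −498·7806 + 1111·3499
So 3499·1111 ≡ 1 (mod 7806).

1111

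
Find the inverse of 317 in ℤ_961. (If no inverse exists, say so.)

288

Apply the Euclidean algorithm to 961 and 317:
961 = 3×317 + 10
317 = 31×10 + 7
10 = 1×7 + 3
7 = 2×3 + 1
3 = 3×1 + 0
Since gcd(317, 961) = 1, back-substitute to write 1 as a combination:
1 = 7 − 2·3
1 = −2·10 + 3·7
1 = 3·317 − 95·10
1 = −95·961 + 288·317
So 317·288 ≡ 1 (mod 961).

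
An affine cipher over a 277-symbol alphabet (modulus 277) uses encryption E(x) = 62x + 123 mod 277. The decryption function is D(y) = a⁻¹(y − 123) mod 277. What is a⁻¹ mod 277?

210

Extended Euclidean algorithm:
277 = 4*62 + 29
62 = 2*29 + 4
29 = 7*4 + 1
4 = 4*1 + 0
Since gcd(62, 277) = 1, back-substitute to write 1 as a combination:
1 = 29 − 7·4
1 = −7·62 + 15·29
1 = 15·277 − 67·62
Thus 62·(-67) ≡ 1 (mod 277); reducing, -67 mod 277 = 210.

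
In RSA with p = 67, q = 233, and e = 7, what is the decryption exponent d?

4375

φ(n) = (p−1)(q−1) = 66·232 = 15312.
Need d with 7·d ≡ 1 (mod 15312). Apply the extended Euclidean algorithm:
15312 = 2187*7 + 3
7 = 2*3 + 1
3 = 3*1 + 0
Back-substitute:
1 = 7 − 2·3
1 = −2·15312 + 4375·7
So 7·4375 ≡ 1 (mod 15312), hence d = 4375.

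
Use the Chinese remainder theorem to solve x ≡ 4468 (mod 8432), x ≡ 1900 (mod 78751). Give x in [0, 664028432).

625599844

Write x = 4468 + 8432·k. Then 8432·k ≡ 1900 − 4468 ≡ 76183 (mod 78751).
Need 8432⁻¹ mod 78751. Extended Euclid on (78751, 8432):
78751 = 9*8432 + 2863
8432 = 2*2863 + 2706
2863 = 1*2706 + 157
2706 = 17*157 + 37
157 = 4*37 + 9
37 = 4*9 + 1
9 = 9*1 + 0
Back-substitute:
1 = 37 − 4·9
1 = −4·157 + 17·37
1 = 17·2706 − 293·157
1 = −293·2863 + 310·2706
1 = 310·8432 − 913·2863
1 = −913·78751 + 8527·8432
8432⁻¹ ≡ 8527 (mod 78751), so k ≡ 8527·76183 ≡ 74193 (mod 78751).
x = 4468 + 8432·74193 = 625599844.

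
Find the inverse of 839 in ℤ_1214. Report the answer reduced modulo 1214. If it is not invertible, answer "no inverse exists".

gcd(1214, 839) by repeated division:
1214 = 1*839 + 375
839 = 2*375 + 89
375 = 4*89 + 19
89 = 4*19 + 13
19 = 1*13 + 6
13 = 2*6 + 1
6 = 6*1 + 0
The gcd is 1. Working backward:
1 = 13 − 2·6
1 = −2·19 + 3·13
1 = 3·89 − 14·19
1 = −14·375 + 59·89
1 = 59·839 − 132·375
1 = −132·1214 + 191·839
So 839·191 ≡ 1 (mod 1214).

191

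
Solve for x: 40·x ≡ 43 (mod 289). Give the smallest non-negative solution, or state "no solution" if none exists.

First find gcd(40, 289):
289 = 7·40 + 9
40 = 4·9 + 4
9 = 2·4 + 1
4 = 4·1 + 0
gcd = 1, so a unique solution mod 289 exists.
Back-substitute for the Bézout coefficients:
1 = 9 − 2·4
1 = −2·40 + 9·9
1 = 9·289 − 65·40
So 40·(-65) ≡ 1 (mod 289), giving 40⁻¹ ≡ 224.
x ≡ 40⁻¹·43 ≡ 224·43 ≡ 95 (mod 289).

95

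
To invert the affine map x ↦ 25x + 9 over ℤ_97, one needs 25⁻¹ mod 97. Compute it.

gcd(97, 25) by repeated division:
97 = 3×25 + 22
25 = 1×22 + 3
22 = 7×3 + 1
3 = 3×1 + 0
gcd = 1, so the inverse exists. Back-substitute:
1 = 22 − 7·3
1 = −7·25 + 8·22
1 = 8·97 − 31·25
So 25·(-31) ≡ 1 (mod 97), and -31 ≡ 66 (mod 97).

66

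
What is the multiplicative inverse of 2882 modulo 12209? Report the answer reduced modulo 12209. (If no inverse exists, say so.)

Run Euclid on (12209, 2882):
12209 = 4·2882 + 681
2882 = 4·681 + 158
681 = 4·158 + 49
158 = 3·49 + 11
49 = 4·11 + 5
11 = 2·5 + 1
5 = 5·1 + 0
Since gcd(2882, 12209) = 1, back-substitute to write 1 as a combination:
1 = 11 − 2·5
1 = −2·49 + 9·11
1 = 9·158 − 29·49
1 = −29·681 + 125·158
1 = 125·2882 − 529·681
1 = −529·12209 + 2241·2882
So 2882·2241 ≡ 1 (mod 12209).

2241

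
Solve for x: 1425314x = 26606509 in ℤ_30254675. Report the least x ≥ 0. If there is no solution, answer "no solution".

no solution

gcd(1425314, 30254675):
30254675 = 21·1425314 + 323081
1425314 = 4·323081 + 132990
323081 = 2·132990 + 57101
132990 = 2·57101 + 18788
57101 = 3·18788 + 737
18788 = 25·737 + 363
737 = 2·363 + 11
363 = 33·11 + 0
gcd = 11, but 11 ∤ 26606509, so the congruence has no solution.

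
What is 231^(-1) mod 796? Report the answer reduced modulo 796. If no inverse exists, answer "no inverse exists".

255

gcd(796, 231) by repeated division:
796 = 3·231 + 103
231 = 2·103 + 25
103 = 4·25 + 3
25 = 8·3 + 1
3 = 3·1 + 0
gcd = 1, so the inverse exists. Back-substitute:
1 = 25 − 8·3
1 = −8·103 + 33·25
1 = 33·231 − 74·103
1 = −74·796 + 255·231
So 231·255 ≡ 1 (mod 796).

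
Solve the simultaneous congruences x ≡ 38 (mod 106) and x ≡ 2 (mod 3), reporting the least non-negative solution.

38

Write x = 38 + 106·k. Then 106·k ≡ 2 − 38 ≡ 0 (mod 3).
Need 106⁻¹ mod 3. Extended Euclid on (3, 1):
3 = 3×1 + 0
106⁻¹ ≡ 1 (mod 3), so k ≡ 1·0 ≡ 0 (mod 3).
x = 38 + 106·0 = 38.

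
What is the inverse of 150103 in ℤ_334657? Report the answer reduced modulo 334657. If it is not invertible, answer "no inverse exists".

gcd(334657, 150103) by repeated division:
334657 = 2×150103 + 34451
150103 = 4×34451 + 12299
34451 = 2×12299 + 9853
12299 = 1×9853 + 2446
9853 = 4×2446 + 69
2446 = 35×69 + 31
69 = 2×31 + 7
31 = 4×7 + 3
7 = 2×3 + 1
3 = 3×1 + 0
The gcd is 1. Working backward:
1 = 7 − 2·3
1 = −2·31 + 9·7
1 = 9·69 − 20·31
1 = −20·2446 + 709·69
1 = 709·9853 − 2856·2446
1 = −2856·12299 + 3565·9853
1 = 3565·34451 − 9986·12299
1 = −9986·150103 + 43509·34451
1 = 43509·334657 − 97004·150103
Thus 150103·(-97004) ≡ 1 (mod 334657); reducing, -97004 mod 334657 = 237653.

237653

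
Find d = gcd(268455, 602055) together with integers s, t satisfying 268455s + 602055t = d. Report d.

15

Euclidean algorithm:
602055 = 2×268455 + 65145
268455 = 4×65145 + 7875
65145 = 8×7875 + 2145
7875 = 3×2145 + 1440
2145 = 1×1440 + 705
1440 = 2×705 + 30
705 = 23×30 + 15
30 = 2×15 + 0
gcd(268455, 602055) = 15.
Express as a combination:
15 = 705 − 23·30
15 = −23·1440 + 47·705
15 = 47·2145 − 70·1440
15 = −70·7875 + 257·2145
15 = 257·65145 − 2126·7875
15 = −2126·268455 + 8761·65145
15 = 8761·602055 − 19648·268455
So 15 = (8761)·602055 + (-19648)·268455.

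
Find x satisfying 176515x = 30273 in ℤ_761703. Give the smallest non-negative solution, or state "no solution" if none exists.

155862

First find gcd(176515, 761703):
761703 = 4×176515 + 55643
176515 = 3×55643 + 9586
55643 = 5×9586 + 7713
9586 = 1×7713 + 1873
7713 = 4×1873 + 221
1873 = 8×221 + 105
221 = 2×105 + 11
105 = 9×11 + 6
11 = 1×6 + 5
6 = 1×5 + 1
5 = 5×1 + 0
gcd = 1, so a unique solution mod 761703 exists.
Back-substitute for the Bézout coefficients:
1 = 6 − 5
1 = −11 + 2·6
1 = 2·105 − 19·11
1 = −19·221 + 40·105
1 = 40·1873 − 339·221
1 = −339·7713 + 1396·1873
1 = 1396·9586 − 1735·7713
1 = −1735·55643 + 10071·9586
1 = 10071·176515 − 31948·55643
1 = −31948·761703 + 137863·176515
So 176515·(137863) ≡ 1 (mod 761703), giving 176515⁻¹ ≡ 137863.
x ≡ 176515⁻¹·30273 ≡ 137863·30273 ≡ 155862 (mod 761703).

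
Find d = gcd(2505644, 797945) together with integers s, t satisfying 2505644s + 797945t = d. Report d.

1

Apply Euclid's algorithm to 2505644 and 797945:
2505644 = 3·797945 + 111809
797945 = 7·111809 + 15282
111809 = 7·15282 + 4835
15282 = 3·4835 + 777
4835 = 6·777 + 173
777 = 4·173 + 85
173 = 2·85 + 3
85 = 28·3 + 1
3 = 3·1 + 0
gcd(2505644, 797945) = 1.
Working backward:
1 = 85 − 28·3
1 = −28·173 + 57·85
1 = 57·777 − 256·173
1 = −256·4835 + 1593·777
1 = 1593·15282 − 5035·4835
1 = −5035·111809 + 36838·15282
1 = 36838·797945 − 262901·111809
1 = −262901·2505644 + 825541·797945
So 1 = (-262901)·2505644 + (825541)·797945.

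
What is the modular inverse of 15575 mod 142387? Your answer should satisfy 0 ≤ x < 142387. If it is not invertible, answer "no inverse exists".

no inverse exists

Compute gcd(15575, 142387):
142387 = 9*15575 + 2212
15575 = 7*2212 + 91
2212 = 24*91 + 28
91 = 3*28 + 7
28 = 4*7 + 0
Since gcd = 7 > 1, 15575 is not a unit mod 142387.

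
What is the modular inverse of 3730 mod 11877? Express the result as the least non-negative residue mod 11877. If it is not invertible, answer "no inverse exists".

8938

gcd(11877, 3730) by repeated division:
11877 = 3×3730 + 687
3730 = 5×687 + 295
687 = 2×295 + 97
295 = 3×97 + 4
97 = 24×4 + 1
4 = 4×1 + 0
gcd = 1, so the inverse exists. Back-substitute:
1 = 97 − 24·4
1 = −24·295 + 73·97
1 = 73·687 − 170·295
1 = −170·3730 + 923·687
1 = 923·11877 − 2939·3730
So 3730·(-2939) ≡ 1 (mod 11877), and -2939 ≡ 8938 (mod 11877).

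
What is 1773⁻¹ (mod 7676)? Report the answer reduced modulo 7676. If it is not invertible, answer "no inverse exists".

Run Euclid on (7676, 1773):
7676 = 4*1773 + 584
1773 = 3*584 + 21
584 = 27*21 + 17
21 = 1*17 + 4
17 = 4*4 + 1
4 = 4*1 + 0
Since gcd(1773, 7676) = 1, back-substitute to write 1 as a combination:
1 = 17 − 4·4
1 = −4·21 + 5·17
1 = 5·584 − 139·21
1 = −139·1773 + 422·584
1 = 422·7676 − 1827·1773
Thus 1773·(-1827) ≡ 1 (mod 7676); reducing, -1827 mod 7676 = 5849.

5849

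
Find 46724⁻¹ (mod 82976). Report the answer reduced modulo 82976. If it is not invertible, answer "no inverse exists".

no inverse exists

Euclidean algorithm on 82976, 46724:
82976 = 1×46724 + 36252
46724 = 1×36252 + 10472
36252 = 3×10472 + 4836
10472 = 2×4836 + 800
4836 = 6×800 + 36
800 = 22×36 + 8
36 = 4×8 + 4
8 = 2×4 + 0
gcd(46724, 82976) = 4 ≠ 1, so 46724 has no multiplicative inverse modulo 82976.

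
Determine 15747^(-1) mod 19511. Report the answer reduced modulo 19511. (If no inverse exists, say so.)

Apply the Euclidean algorithm to 19511 and 15747:
19511 = 1·15747 + 3764
15747 = 4·3764 + 691
3764 = 5·691 + 309
691 = 2·309 + 73
309 = 4·73 + 17
73 = 4·17 + 5
17 = 3·5 + 2
5 = 2·2 + 1
2 = 2·1 + 0
The gcd is 1. Working backward:
1 = 5 − 2·2
1 = −2·17 + 7·5
1 = 7·73 − 30·17
1 = −30·309 + 127·73
1 = 127·691 − 284·309
1 = −284·3764 + 1547·691
1 = 1547·15747 − 6472·3764
1 = −6472·19511 + 8019·15747
So 15747·8019 ≡ 1 (mod 19511).

8019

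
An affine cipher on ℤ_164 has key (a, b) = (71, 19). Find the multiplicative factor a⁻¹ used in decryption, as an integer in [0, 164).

gcd(164, 71) by repeated division:
164 = 2·71 + 22
71 = 3·22 + 5
22 = 4·5 + 2
5 = 2·2 + 1
2 = 2·1 + 0
gcd = 1, so the inverse exists. Back-substitute:
1 = 5 − 2·2
1 = −2·22 + 9·5
1 = 9·71 − 29·22
1 = −29·164 + 67·71
So 71·67 ≡ 1 (mod 164).

67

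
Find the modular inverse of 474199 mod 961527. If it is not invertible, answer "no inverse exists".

Run Euclid on (961527, 474199):
961527 = 2×474199 + 13129
474199 = 36×13129 + 1555
13129 = 8×1555 + 689
1555 = 2×689 + 177
689 = 3×177 + 158
177 = 1×158 + 19
158 = 8×19 + 6
19 = 3×6 + 1
6 = 6×1 + 0
Since gcd(474199, 961527) = 1, back-substitute to write 1 as a combination:
1 = 19 − 3·6
1 = −3·158 + 25·19
1 = 25·177 − 28·158
1 = −28·689 + 109·177
1 = 109·1555 − 246·689
1 = −246·13129 + 2077·1555
1 = 2077·474199 − 75018·13129
1 = −75018·961527 + 152113·474199
So 474199·152113 ≡ 1 (mod 961527).

152113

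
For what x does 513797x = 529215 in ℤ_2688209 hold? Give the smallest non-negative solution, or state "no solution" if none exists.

1097119

First find gcd(513797, 2688209):
2688209 = 5·513797 + 119224
513797 = 4·119224 + 36901
119224 = 3·36901 + 8521
36901 = 4·8521 + 2817
8521 = 3·2817 + 70
2817 = 40·70 + 17
70 = 4·17 + 2
17 = 8·2 + 1
2 = 2·1 + 0
gcd = 1, so a unique solution mod 2688209 exists.
Back-substitute for the Bézout coefficients:
1 = 17 − 8·2
1 = −8·70 + 33·17
1 = 33·2817 − 1328·70
1 = −1328·8521 + 4017·2817
1 = 4017·36901 − 17396·8521
1 = −17396·119224 + 56205·36901
1 = 56205·513797 − 242216·119224
1 = −242216·2688209 + 1267285·513797
So 513797·(1267285) ≡ 1 (mod 2688209), giving 513797⁻¹ ≡ 1267285.
x ≡ 513797⁻¹·529215 ≡ 1267285·529215 ≡ 1097119 (mod 2688209).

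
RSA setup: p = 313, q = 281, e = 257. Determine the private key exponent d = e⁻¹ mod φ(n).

30593

φ(n) = (p−1)(q−1) = 312·280 = 87360.
Need d with 257·d ≡ 1 (mod 87360). Apply the extended Euclidean algorithm:
87360 = 339×257 + 237
257 = 1×237 + 20
237 = 11×20 + 17
20 = 1×17 + 3
17 = 5×3 + 2
3 = 1×2 + 1
2 = 2×1 + 0
Back-substitute:
1 = 3 − 2
1 = −17 + 6·3
1 = 6·20 − 7·17
1 = −7·237 + 83·20
1 = 83·257 − 90·237
1 = −90·87360 + 30593·257
So 257·30593 ≡ 1 (mod 87360), hence d = 30593.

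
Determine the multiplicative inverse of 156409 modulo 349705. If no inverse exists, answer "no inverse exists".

142984

Run Euclid on (349705, 156409):
349705 = 2×156409 + 36887
156409 = 4×36887 + 8861
36887 = 4×8861 + 1443
8861 = 6×1443 + 203
1443 = 7×203 + 22
203 = 9×22 + 5
22 = 4×5 + 2
5 = 2×2 + 1
2 = 2×1 + 0
gcd = 1, so the inverse exists. Back-substitute:
1 = 5 − 2·2
1 = −2·22 + 9·5
1 = 9·203 − 83·22
1 = −83·1443 + 590·203
1 = 590·8861 − 3623·1443
1 = −3623·36887 + 15082·8861
1 = 15082·156409 − 63951·36887
1 = −63951·349705 + 142984·156409
So 156409·142984 ≡ 1 (mod 349705).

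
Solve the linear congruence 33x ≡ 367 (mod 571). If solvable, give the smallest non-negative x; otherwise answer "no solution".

461

First find gcd(33, 571):
571 = 17×33 + 10
33 = 3×10 + 3
10 = 3×3 + 1
3 = 3×1 + 0
gcd = 1, so a unique solution mod 571 exists.
Back-substitute for the Bézout coefficients:
1 = 10 − 3·3
1 = −3·33 + 10·10
1 = 10·571 − 173·33
So 33·(-173) ≡ 1 (mod 571), giving 33⁻¹ ≡ 398.
x ≡ 33⁻¹·367 ≡ 398·367 ≡ 461 (mod 571).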